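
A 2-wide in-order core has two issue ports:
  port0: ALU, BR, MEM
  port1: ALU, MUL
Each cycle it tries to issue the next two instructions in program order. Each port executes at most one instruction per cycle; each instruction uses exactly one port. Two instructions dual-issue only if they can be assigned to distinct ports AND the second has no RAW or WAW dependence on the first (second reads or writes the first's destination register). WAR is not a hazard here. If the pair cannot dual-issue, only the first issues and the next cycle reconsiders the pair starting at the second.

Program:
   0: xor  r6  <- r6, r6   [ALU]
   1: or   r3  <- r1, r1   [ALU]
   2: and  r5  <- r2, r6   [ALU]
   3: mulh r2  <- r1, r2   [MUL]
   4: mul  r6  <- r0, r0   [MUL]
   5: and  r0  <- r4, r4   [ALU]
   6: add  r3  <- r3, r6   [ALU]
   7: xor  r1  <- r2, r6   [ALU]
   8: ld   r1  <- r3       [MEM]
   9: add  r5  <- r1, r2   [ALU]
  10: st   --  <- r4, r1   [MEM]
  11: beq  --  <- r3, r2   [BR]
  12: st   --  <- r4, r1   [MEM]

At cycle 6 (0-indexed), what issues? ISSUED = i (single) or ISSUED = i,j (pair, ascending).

ISSUED = 11

  cy0 -> i0&i1 (xor.ALU+or.ALU) pair
  cy1 -> i2&i3 (and.ALU+mulh.MUL) pair
  cy2 -> i4&i5 (mul.MUL+and.ALU) pair
  cy3 -> i6&i7 (add.ALU+xor.ALU) pair
  cy4 -> i8 (ld.MEM) RAW r1
  cy5 -> i9&i10 (add.ALU+st.MEM) pair
  cy6 -> i11 (beq.BR) no-port BR/MEM
  cy7 -> i12 (st.MEM) tail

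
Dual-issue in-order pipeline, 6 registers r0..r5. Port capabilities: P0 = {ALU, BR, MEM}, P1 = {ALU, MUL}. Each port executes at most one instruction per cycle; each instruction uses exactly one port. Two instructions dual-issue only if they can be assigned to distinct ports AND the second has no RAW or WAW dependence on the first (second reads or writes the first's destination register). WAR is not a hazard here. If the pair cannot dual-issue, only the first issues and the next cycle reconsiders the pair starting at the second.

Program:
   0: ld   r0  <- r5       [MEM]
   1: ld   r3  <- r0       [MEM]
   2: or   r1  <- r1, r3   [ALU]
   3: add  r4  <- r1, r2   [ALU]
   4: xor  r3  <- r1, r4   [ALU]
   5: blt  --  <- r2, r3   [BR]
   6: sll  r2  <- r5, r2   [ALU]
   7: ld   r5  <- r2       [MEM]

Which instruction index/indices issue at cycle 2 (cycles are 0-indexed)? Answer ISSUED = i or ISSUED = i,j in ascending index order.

ISSUED = 2

c0: i0 ld  no-port MEM/MEM
c1: i1 ld  RAW r3
c2: i2 or  RAW r1
c3: i3 add  RAW r4
c4: i4 xor  RAW r3
c5: i5/i6 blt;sll  2-wide
c6: i7 ld  tail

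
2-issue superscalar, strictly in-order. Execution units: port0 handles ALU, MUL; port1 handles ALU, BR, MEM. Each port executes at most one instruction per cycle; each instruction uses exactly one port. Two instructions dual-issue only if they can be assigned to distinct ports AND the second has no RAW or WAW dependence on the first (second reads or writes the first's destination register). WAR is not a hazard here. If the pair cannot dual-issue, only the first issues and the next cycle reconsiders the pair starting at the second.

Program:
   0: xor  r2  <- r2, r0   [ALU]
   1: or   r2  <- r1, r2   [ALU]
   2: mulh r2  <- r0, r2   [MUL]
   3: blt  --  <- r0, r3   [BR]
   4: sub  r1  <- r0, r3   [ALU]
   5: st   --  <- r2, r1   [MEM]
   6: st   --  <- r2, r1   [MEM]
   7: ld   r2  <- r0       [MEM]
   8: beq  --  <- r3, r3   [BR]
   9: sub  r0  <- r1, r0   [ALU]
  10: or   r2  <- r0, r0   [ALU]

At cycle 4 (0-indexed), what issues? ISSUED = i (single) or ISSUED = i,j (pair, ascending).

c0: i0 xor  RAW+WAW r2
c1: i1 or  RAW+WAW r2
c2: i2&i3 mulh+blt  dual
c3: i4 sub  RAW r1
c4: i5 st  no-port MEM/MEM
c5: i6 st  no-port MEM/MEM
c6: i7 ld  no-port MEM/BR
c7: i8&i9 beq+sub  dual
c8: i10 or  tail

ISSUED = 5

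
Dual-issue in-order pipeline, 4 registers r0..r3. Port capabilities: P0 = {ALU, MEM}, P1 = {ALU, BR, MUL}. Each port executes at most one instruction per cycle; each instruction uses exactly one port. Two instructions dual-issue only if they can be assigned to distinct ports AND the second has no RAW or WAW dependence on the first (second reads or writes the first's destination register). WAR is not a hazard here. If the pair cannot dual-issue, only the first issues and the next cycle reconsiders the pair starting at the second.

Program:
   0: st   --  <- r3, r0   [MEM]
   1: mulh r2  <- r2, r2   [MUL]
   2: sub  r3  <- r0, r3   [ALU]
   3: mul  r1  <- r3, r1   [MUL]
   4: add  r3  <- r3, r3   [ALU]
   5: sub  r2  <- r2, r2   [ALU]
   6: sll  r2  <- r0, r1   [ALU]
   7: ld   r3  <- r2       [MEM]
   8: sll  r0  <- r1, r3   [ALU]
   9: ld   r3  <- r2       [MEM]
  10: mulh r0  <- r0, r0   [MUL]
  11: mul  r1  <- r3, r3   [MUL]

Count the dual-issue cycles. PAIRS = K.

0. st/mulh @i0+i1  | dual
1. sub @i2  | RAW r3
2. mul/add @i3+i4  | dual
3. sub @i5  | WAW r2
4. sll @i6  | RAW r2
5. ld @i7  | RAW r3
6. sll/ld @i8+i9  | dual
7. mulh @i10  | no-port MUL/MUL
8. mul @i11  | tail

PAIRS = 3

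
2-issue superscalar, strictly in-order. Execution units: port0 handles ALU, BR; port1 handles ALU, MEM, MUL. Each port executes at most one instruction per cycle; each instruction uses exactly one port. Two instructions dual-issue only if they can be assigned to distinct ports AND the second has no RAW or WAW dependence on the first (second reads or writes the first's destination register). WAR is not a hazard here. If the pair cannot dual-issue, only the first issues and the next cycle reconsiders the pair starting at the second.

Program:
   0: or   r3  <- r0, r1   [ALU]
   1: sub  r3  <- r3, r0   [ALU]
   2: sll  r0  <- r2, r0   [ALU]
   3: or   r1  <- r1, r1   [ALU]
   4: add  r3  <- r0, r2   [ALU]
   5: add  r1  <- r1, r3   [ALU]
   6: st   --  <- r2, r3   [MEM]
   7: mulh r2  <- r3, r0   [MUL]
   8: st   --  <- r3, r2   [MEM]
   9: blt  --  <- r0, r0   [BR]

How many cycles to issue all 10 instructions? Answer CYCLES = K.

CYCLES = 6

#0 head=0: or i0 RAW+WAW r3
#1 head=1: sub/sll i1+i2 2-wide
#2 head=3: or/add i3+i4 2-wide
#3 head=5: add/st i5+i6 2-wide
#4 head=7: mulh i7 no-port MUL/MEM
#5 head=8: st/blt i8+i9 2-wide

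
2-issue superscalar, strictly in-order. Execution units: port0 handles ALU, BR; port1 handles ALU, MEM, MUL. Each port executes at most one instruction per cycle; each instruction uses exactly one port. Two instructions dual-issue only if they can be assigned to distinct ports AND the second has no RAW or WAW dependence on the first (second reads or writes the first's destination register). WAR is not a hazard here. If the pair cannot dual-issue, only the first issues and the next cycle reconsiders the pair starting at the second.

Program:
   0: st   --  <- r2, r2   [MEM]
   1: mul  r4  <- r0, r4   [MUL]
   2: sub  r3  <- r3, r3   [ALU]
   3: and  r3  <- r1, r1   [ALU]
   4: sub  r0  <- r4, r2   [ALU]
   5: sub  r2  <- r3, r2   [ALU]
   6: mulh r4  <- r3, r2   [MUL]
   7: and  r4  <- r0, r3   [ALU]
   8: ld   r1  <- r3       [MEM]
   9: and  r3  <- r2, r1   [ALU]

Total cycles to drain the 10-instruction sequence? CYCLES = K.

t=0 i0:st ; no-port MEM/MUL
t=1 i1&i2:mul sub ; dual
t=2 i3&i4:and sub ; dual
t=3 i5:sub ; RAW r2
t=4 i6:mulh ; WAW r4
t=5 i7&i8:and ld ; dual
t=6 i9:and ; tail

CYCLES = 7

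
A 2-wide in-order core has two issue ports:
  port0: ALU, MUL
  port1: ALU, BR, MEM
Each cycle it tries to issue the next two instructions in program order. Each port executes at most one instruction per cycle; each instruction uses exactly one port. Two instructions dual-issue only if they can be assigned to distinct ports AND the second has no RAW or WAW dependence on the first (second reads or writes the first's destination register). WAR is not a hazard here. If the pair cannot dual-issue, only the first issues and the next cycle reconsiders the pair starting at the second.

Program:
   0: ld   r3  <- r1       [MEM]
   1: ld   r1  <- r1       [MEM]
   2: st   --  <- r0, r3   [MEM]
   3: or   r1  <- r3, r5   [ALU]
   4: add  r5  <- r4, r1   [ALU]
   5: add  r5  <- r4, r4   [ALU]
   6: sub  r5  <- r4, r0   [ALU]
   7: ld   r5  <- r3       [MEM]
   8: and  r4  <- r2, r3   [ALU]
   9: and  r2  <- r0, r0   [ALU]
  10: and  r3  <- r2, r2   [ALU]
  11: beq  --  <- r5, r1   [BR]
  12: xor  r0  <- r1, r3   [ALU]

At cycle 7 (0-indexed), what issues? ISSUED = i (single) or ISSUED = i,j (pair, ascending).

t=0 i0:ld ; no-port MEM/MEM
t=1 i1:ld ; no-port MEM/MEM
t=2 i2/i3:st;or ; pair
t=3 i4:add ; WAW r5
t=4 i5:add ; WAW r5
t=5 i6:sub ; WAW r5
t=6 i7/i8:ld;and ; pair
t=7 i9:and ; RAW r2
t=8 i10/i11:and;beq ; pair
t=9 i12:xor ; tail

ISSUED = 9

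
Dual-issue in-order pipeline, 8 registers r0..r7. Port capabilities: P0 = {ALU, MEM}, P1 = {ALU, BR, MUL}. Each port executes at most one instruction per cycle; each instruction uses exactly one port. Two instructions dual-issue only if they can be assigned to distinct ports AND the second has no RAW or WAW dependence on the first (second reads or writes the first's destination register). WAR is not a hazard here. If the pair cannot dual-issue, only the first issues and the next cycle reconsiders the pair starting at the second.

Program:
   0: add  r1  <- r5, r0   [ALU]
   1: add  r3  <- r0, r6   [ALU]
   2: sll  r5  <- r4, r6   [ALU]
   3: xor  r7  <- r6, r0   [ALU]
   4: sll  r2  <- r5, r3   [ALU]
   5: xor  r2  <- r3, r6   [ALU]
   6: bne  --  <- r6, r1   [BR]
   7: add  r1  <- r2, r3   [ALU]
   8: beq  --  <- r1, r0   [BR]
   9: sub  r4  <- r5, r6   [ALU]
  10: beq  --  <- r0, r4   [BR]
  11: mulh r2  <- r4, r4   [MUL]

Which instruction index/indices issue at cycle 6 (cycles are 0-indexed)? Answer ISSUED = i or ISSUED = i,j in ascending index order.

ISSUED = 10

  cy0 -> i0,i1 (add add) 2-wide
  cy1 -> i2,i3 (sll xor) 2-wide
  cy2 -> i4 (sll) WAW r2
  cy3 -> i5,i6 (xor bne) 2-wide
  cy4 -> i7 (add) RAW r1
  cy5 -> i8,i9 (beq sub) 2-wide
  cy6 -> i10 (beq) no-port BR/MUL
  cy7 -> i11 (mulh) tail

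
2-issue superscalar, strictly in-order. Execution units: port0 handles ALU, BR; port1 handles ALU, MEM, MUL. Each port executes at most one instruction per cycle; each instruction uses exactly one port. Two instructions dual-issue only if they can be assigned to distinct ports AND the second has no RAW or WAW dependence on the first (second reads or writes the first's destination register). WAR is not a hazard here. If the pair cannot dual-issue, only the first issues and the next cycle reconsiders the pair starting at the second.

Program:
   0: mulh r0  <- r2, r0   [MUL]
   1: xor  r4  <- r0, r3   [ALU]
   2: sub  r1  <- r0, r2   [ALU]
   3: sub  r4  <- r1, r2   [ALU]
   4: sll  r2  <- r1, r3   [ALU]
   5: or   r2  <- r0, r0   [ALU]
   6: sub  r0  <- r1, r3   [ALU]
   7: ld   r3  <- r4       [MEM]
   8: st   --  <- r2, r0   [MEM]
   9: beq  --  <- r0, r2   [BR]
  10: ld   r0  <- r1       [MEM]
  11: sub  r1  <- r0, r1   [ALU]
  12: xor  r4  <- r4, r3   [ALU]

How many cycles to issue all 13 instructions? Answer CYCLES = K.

CYCLES = 8

t=0 i0:mulh ; RAW r0
t=1 i1&i2:xor sub ; pair
t=2 i3&i4:sub sll ; pair
t=3 i5&i6:or sub ; pair
t=4 i7:ld ; no-port MEM/MEM
t=5 i8&i9:st beq ; pair
t=6 i10:ld ; RAW r0
t=7 i11&i12:sub xor ; pair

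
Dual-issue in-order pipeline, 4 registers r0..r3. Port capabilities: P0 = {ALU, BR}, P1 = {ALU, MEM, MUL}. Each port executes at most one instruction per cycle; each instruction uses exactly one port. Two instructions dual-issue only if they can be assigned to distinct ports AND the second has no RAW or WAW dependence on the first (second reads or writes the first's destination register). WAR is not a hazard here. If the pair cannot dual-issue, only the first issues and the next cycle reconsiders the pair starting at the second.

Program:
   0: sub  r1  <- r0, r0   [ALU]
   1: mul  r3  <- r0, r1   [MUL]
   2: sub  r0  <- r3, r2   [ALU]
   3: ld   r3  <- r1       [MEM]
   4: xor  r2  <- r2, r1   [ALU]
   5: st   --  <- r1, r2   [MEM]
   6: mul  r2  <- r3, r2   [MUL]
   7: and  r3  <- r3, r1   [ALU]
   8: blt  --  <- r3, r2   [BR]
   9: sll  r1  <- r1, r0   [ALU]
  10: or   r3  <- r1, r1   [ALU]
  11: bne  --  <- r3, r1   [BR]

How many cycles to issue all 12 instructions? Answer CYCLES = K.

CYCLES = 9

c0: i0 sub  RAW r1
c1: i1 mul  RAW r3
c2: i2,i3 sub;ld  dual
c3: i4 xor  RAW r2
c4: i5 st  no-port MEM/MUL
c5: i6,i7 mul;and  dual
c6: i8,i9 blt;sll  dual
c7: i10 or  RAW r3
c8: i11 bne  tail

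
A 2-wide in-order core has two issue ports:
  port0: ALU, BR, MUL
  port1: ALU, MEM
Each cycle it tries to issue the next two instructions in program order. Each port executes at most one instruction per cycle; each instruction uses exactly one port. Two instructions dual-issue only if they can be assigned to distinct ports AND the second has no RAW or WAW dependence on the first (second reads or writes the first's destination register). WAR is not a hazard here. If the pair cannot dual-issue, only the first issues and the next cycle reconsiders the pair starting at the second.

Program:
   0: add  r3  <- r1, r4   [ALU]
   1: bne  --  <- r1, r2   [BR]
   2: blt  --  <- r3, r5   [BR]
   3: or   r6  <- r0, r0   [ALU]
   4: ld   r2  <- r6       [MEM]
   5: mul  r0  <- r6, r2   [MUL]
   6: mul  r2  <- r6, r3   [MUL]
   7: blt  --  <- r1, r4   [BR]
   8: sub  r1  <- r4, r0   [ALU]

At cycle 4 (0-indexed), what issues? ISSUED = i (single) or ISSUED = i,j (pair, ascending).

0. add/bne @i0+i1  | dual
1. blt/or @i2+i3  | dual
2. ld @i4  | RAW r2
3. mul @i5  | no-port MUL/MUL
4. mul @i6  | no-port MUL/BR
5. blt/sub @i7+i8  | dual

ISSUED = 6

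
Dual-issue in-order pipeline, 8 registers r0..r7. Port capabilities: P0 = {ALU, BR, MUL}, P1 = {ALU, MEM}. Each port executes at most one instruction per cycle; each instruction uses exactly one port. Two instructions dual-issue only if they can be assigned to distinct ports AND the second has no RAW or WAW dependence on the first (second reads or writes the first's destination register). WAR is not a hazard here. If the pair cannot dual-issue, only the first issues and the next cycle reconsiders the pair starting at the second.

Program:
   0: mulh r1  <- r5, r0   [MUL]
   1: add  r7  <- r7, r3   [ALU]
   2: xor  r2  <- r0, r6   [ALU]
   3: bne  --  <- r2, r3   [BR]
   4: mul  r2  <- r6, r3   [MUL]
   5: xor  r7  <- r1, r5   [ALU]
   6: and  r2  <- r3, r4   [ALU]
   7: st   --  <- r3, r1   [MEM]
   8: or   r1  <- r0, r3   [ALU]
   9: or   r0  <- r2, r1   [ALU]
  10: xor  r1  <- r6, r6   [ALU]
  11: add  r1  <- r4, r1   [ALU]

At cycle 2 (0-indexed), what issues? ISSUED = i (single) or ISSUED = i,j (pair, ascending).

ISSUED = 3

#0 head=0: mulh+add i0/i1 dual
#1 head=2: xor i2 RAW r2
#2 head=3: bne i3 no-port BR/MUL
#3 head=4: mul+xor i4/i5 dual
#4 head=6: and+st i6/i7 dual
#5 head=8: or i8 RAW r1
#6 head=9: or+xor i9/i10 dual
#7 head=11: add i11 tail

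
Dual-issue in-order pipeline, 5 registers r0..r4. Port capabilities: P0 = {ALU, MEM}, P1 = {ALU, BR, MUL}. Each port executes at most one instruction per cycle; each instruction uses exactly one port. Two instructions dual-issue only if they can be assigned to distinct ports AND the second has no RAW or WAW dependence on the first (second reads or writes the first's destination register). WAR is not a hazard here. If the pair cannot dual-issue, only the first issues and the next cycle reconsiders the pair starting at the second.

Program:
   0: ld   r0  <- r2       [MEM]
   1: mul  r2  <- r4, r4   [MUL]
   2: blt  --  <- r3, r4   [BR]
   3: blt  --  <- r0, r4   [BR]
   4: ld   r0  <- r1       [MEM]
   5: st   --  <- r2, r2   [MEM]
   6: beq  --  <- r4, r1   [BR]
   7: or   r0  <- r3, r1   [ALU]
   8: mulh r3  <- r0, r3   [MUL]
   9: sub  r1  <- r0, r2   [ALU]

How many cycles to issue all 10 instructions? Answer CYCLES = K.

CYCLES = 6

[0] i0+i1  ld.MEM+mul.MUL  -- 2-wide
[1] i2  blt.BR  -- no-port BR/BR
[2] i3+i4  blt.BR+ld.MEM  -- 2-wide
[3] i5+i6  st.MEM+beq.BR  -- 2-wide
[4] i7  or.ALU  -- RAW r0
[5] i8+i9  mulh.MUL+sub.ALU  -- 2-wide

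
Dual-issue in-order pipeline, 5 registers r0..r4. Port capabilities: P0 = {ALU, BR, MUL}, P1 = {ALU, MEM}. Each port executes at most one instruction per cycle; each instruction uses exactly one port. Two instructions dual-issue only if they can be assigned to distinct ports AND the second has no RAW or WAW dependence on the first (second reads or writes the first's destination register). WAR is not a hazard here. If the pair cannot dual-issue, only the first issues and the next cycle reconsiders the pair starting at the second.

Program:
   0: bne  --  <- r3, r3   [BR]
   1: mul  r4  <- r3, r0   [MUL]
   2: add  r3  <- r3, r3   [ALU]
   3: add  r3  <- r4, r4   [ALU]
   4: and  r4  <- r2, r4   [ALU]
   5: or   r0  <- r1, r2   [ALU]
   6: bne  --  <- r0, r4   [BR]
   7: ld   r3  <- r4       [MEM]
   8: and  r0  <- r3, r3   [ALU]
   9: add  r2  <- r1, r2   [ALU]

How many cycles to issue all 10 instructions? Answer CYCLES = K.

CYCLES = 6

0. bne.BR @i0  | no-port BR/MUL
1. mul.MUL add.ALU @i1+i2  | dual
2. add.ALU and.ALU @i3+i4  | dual
3. or.ALU @i5  | RAW r0
4. bne.BR ld.MEM @i6+i7  | dual
5. and.ALU add.ALU @i8+i9  | dual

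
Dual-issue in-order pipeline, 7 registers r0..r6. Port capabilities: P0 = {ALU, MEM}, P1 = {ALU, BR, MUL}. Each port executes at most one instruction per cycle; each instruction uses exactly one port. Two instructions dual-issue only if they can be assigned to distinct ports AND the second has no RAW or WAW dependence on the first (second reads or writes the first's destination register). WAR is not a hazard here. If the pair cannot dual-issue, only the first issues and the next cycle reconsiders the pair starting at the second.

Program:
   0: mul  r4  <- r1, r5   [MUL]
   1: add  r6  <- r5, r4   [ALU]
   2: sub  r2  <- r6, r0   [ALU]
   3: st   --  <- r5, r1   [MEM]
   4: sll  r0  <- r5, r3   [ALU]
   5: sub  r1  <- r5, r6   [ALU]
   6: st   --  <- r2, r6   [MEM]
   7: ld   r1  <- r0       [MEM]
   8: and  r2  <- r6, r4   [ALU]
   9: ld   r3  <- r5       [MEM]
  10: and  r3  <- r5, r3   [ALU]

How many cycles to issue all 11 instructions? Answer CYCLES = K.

CYCLES = 8

c0: i0 mul.MUL  RAW r4
c1: i1 add.ALU  RAW r6
c2: i2+i3 sub.ALU st.MEM  2-wide
c3: i4+i5 sll.ALU sub.ALU  2-wide
c4: i6 st.MEM  no-port MEM/MEM
c5: i7+i8 ld.MEM and.ALU  2-wide
c6: i9 ld.MEM  RAW+WAW r3
c7: i10 and.ALU  tail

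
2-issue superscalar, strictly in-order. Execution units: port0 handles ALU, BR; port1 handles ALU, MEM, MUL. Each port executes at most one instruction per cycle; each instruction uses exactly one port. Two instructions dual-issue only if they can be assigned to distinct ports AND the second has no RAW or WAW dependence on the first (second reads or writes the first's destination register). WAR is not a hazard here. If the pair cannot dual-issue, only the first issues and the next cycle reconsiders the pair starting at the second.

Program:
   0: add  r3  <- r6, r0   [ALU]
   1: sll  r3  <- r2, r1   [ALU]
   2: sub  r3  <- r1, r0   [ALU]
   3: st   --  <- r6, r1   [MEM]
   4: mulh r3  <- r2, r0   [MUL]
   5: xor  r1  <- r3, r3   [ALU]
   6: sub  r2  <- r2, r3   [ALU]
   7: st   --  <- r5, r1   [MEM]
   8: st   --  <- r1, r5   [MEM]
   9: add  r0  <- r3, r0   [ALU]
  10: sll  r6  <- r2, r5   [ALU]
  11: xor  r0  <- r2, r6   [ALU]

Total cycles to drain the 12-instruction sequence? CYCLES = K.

CYCLES = 9

#0 head=0: add.ALU i0 WAW r3
#1 head=1: sll.ALU i1 WAW r3
#2 head=2: sub.ALU st.MEM i2+i3 dual
#3 head=4: mulh.MUL i4 RAW r3
#4 head=5: xor.ALU sub.ALU i5+i6 dual
#5 head=7: st.MEM i7 no-port MEM/MEM
#6 head=8: st.MEM add.ALU i8+i9 dual
#7 head=10: sll.ALU i10 RAW r6
#8 head=11: xor.ALU i11 tail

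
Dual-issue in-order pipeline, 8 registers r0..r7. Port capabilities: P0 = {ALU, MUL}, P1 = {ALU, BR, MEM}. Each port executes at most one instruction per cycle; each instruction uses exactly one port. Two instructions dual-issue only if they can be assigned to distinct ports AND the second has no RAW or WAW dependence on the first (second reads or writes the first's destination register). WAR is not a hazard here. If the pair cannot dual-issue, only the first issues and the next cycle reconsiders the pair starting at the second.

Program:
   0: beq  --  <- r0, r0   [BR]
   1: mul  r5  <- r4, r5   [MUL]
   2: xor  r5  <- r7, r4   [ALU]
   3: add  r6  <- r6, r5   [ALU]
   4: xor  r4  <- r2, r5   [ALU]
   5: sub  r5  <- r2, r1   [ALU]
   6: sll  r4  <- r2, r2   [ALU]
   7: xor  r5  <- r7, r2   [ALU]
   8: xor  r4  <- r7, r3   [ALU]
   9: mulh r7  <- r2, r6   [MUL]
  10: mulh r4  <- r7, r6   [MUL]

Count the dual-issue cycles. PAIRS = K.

PAIRS = 4

#0 head=0: beq.BR/mul.MUL i0/i1 2-wide
#1 head=2: xor.ALU i2 RAW r5
#2 head=3: add.ALU/xor.ALU i3/i4 2-wide
#3 head=5: sub.ALU/sll.ALU i5/i6 2-wide
#4 head=7: xor.ALU/xor.ALU i7/i8 2-wide
#5 head=9: mulh.MUL i9 no-port MUL/MUL
#6 head=10: mulh.MUL i10 tail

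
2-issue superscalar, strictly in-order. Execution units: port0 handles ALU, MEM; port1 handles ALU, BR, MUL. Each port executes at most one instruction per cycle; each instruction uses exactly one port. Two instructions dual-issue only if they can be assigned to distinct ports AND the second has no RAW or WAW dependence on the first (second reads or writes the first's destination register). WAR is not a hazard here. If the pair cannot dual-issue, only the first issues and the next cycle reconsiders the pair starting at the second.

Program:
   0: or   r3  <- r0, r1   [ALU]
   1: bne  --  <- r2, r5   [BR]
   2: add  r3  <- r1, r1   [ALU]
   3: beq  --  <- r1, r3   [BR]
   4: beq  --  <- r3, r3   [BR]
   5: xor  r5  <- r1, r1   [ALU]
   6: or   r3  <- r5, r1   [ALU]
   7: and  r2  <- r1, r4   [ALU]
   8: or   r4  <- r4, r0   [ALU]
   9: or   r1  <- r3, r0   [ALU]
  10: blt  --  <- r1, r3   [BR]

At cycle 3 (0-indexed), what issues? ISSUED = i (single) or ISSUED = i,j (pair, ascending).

ISSUED = 4,5

t=0 i0+i1:or.ALU bne.BR ; pair
t=1 i2:add.ALU ; RAW r3
t=2 i3:beq.BR ; no-port BR/BR
t=3 i4+i5:beq.BR xor.ALU ; pair
t=4 i6+i7:or.ALU and.ALU ; pair
t=5 i8+i9:or.ALU or.ALU ; pair
t=6 i10:blt.BR ; tail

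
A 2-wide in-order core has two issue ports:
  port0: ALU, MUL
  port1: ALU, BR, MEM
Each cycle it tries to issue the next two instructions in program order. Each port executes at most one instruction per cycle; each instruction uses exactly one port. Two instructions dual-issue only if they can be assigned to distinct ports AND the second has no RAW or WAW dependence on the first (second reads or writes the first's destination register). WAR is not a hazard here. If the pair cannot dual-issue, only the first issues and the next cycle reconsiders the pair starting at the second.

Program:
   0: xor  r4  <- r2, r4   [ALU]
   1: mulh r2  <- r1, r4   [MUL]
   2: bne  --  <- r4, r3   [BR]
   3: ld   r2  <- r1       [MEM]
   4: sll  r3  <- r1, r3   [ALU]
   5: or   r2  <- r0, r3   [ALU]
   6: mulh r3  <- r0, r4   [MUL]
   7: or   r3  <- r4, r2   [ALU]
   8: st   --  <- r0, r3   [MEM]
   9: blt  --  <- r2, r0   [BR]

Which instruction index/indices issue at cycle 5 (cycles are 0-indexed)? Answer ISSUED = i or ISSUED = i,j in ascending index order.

c0: i0 xor  RAW r4
c1: i1+i2 mulh+bne  pair
c2: i3+i4 ld+sll  pair
c3: i5+i6 or+mulh  pair
c4: i7 or  RAW r3
c5: i8 st  no-port MEM/BR
c6: i9 blt  tail

ISSUED = 8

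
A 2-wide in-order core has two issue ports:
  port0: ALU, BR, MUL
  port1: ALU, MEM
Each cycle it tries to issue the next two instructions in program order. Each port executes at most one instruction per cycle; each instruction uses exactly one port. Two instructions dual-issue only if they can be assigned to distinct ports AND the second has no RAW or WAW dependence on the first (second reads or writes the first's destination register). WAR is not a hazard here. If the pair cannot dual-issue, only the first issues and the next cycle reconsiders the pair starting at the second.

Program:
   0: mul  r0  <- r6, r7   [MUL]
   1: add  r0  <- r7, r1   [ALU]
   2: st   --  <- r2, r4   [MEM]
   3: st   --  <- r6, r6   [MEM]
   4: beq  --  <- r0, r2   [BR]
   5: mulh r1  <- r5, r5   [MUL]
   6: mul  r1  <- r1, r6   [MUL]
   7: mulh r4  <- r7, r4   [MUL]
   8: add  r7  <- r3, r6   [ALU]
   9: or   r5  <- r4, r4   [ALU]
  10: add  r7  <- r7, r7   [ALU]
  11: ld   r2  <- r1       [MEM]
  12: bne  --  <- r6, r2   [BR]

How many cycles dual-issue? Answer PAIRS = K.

PAIRS = 4

[0] i0  mul  -- WAW r0
[1] i1,i2  add/st  -- pair
[2] i3,i4  st/beq  -- pair
[3] i5  mulh  -- no-port MUL/MUL
[4] i6  mul  -- no-port MUL/MUL
[5] i7,i8  mulh/add  -- pair
[6] i9,i10  or/add  -- pair
[7] i11  ld  -- RAW r2
[8] i12  bne  -- tail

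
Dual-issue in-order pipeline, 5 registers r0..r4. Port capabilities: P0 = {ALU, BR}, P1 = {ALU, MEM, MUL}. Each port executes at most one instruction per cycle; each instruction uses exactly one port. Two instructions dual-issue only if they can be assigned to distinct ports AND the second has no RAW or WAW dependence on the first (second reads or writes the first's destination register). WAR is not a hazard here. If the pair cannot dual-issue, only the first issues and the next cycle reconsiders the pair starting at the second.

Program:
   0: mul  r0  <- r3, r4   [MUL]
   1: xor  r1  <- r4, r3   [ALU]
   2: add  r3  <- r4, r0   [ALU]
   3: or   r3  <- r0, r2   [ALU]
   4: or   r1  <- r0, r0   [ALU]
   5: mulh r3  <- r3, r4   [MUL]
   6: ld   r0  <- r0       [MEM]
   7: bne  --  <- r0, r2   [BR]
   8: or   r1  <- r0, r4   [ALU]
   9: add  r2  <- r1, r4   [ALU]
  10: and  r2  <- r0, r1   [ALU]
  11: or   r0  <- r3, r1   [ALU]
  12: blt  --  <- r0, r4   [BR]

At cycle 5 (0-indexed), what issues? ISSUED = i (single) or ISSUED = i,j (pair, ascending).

c0: i0,i1 mul/xor  dual
c1: i2 add  WAW r3
c2: i3,i4 or/or  dual
c3: i5 mulh  no-port MUL/MEM
c4: i6 ld  RAW r0
c5: i7,i8 bne/or  dual
c6: i9 add  WAW r2
c7: i10,i11 and/or  dual
c8: i12 blt  tail

ISSUED = 7,8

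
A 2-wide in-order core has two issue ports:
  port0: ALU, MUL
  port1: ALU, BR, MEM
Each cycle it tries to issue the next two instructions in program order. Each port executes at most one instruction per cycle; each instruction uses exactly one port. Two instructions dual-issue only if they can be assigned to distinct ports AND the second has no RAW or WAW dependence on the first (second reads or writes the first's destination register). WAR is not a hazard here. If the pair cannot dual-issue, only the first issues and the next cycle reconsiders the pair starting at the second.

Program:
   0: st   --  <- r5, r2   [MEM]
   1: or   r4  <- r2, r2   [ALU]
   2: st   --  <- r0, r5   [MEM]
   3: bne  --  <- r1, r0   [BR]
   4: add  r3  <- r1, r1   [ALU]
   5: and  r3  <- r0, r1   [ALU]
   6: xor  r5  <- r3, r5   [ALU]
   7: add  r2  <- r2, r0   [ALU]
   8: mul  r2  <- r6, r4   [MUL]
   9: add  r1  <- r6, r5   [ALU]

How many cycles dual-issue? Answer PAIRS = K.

[0] i0,i1  st.MEM or.ALU  -- dual
[1] i2  st.MEM  -- no-port MEM/BR
[2] i3,i4  bne.BR add.ALU  -- dual
[3] i5  and.ALU  -- RAW r3
[4] i6,i7  xor.ALU add.ALU  -- dual
[5] i8,i9  mul.MUL add.ALU  -- dual

PAIRS = 4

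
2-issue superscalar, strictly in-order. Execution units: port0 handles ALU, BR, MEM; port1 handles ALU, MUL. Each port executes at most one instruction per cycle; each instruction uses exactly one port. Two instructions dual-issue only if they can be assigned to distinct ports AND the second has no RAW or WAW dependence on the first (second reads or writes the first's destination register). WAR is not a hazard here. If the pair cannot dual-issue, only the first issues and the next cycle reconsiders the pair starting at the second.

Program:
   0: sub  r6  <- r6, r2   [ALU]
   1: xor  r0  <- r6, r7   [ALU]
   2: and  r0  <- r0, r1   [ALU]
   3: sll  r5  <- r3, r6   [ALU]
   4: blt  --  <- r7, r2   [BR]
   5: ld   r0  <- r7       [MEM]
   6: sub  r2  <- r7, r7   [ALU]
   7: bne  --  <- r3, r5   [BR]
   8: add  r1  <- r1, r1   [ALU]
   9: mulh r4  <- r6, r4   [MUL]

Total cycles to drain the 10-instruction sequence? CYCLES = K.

t=0 i0:sub.ALU ; RAW r6
t=1 i1:xor.ALU ; RAW+WAW r0
t=2 i2+i3:and.ALU;sll.ALU ; dual
t=3 i4:blt.BR ; no-port BR/MEM
t=4 i5+i6:ld.MEM;sub.ALU ; dual
t=5 i7+i8:bne.BR;add.ALU ; dual
t=6 i9:mulh.MUL ; tail

CYCLES = 7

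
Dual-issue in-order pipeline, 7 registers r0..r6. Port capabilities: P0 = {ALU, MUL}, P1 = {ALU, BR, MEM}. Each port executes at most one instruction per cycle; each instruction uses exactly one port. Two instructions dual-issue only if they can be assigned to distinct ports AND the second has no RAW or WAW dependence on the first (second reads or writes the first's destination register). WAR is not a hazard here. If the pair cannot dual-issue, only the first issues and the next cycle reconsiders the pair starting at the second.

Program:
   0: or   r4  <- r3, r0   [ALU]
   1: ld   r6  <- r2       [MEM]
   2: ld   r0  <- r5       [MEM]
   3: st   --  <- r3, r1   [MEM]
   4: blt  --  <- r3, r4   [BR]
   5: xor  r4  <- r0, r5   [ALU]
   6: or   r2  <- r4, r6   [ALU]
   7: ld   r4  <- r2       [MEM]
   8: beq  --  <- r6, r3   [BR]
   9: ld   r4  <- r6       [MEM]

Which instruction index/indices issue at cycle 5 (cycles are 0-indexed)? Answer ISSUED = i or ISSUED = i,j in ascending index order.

c0: i0/i1 or/ld  2-wide
c1: i2 ld  no-port MEM/MEM
c2: i3 st  no-port MEM/BR
c3: i4/i5 blt/xor  2-wide
c4: i6 or  RAW r2
c5: i7 ld  no-port MEM/BR
c6: i8 beq  no-port BR/MEM
c7: i9 ld  tail

ISSUED = 7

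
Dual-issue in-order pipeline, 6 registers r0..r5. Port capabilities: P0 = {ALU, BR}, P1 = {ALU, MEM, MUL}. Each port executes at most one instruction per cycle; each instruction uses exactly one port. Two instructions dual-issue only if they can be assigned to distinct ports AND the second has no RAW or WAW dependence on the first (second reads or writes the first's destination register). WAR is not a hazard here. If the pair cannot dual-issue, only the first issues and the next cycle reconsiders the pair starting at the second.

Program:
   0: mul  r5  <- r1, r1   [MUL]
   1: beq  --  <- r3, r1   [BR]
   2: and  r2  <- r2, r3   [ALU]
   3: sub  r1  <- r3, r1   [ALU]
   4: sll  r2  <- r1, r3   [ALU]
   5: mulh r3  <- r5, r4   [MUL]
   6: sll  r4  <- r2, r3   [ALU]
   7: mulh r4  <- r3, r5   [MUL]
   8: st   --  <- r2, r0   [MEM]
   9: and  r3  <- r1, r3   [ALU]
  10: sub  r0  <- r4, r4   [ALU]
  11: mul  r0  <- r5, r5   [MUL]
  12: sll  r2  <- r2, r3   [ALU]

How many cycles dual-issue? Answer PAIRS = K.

  cy0 -> i0+i1 (mul.MUL beq.BR) pair
  cy1 -> i2+i3 (and.ALU sub.ALU) pair
  cy2 -> i4+i5 (sll.ALU mulh.MUL) pair
  cy3 -> i6 (sll.ALU) WAW r4
  cy4 -> i7 (mulh.MUL) no-port MUL/MEM
  cy5 -> i8+i9 (st.MEM and.ALU) pair
  cy6 -> i10 (sub.ALU) WAW r0
  cy7 -> i11+i12 (mul.MUL sll.ALU) pair

PAIRS = 5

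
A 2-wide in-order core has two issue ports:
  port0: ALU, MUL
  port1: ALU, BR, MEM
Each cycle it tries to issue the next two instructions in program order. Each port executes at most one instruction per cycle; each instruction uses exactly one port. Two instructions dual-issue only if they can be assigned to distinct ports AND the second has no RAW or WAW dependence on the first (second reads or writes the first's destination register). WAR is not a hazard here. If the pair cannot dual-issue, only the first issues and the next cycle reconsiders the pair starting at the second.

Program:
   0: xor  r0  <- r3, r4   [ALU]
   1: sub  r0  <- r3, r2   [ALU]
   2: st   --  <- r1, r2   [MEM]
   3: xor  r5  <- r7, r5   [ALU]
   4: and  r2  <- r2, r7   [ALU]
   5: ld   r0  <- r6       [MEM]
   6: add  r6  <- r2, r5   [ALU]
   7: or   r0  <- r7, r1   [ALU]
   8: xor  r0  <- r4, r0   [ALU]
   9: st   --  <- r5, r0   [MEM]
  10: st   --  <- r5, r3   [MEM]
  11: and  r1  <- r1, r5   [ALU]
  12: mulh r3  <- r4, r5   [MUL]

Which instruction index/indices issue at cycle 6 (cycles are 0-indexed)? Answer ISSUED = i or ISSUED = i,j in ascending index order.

ISSUED = 9

c0: i0 xor.ALU  WAW r0
c1: i1&i2 sub.ALU/st.MEM  2-wide
c2: i3&i4 xor.ALU/and.ALU  2-wide
c3: i5&i6 ld.MEM/add.ALU  2-wide
c4: i7 or.ALU  RAW+WAW r0
c5: i8 xor.ALU  RAW r0
c6: i9 st.MEM  no-port MEM/MEM
c7: i10&i11 st.MEM/and.ALU  2-wide
c8: i12 mulh.MUL  tail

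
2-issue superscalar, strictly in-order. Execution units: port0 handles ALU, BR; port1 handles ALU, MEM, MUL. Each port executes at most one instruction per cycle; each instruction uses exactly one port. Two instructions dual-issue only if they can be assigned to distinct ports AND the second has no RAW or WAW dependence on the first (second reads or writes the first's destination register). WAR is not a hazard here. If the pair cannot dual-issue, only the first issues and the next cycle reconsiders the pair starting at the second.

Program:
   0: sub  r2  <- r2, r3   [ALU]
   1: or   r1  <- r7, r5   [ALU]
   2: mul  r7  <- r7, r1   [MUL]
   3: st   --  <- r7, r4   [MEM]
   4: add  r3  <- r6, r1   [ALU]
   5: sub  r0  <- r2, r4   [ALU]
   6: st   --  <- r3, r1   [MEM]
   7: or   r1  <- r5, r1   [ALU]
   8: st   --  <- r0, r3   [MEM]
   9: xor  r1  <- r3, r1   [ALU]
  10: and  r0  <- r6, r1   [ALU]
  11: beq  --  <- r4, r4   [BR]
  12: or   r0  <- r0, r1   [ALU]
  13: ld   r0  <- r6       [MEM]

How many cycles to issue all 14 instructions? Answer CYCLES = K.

CYCLES = 9

[0] i0/i1  sub/or  -- 2-wide
[1] i2  mul  -- no-port MUL/MEM
[2] i3/i4  st/add  -- 2-wide
[3] i5/i6  sub/st  -- 2-wide
[4] i7/i8  or/st  -- 2-wide
[5] i9  xor  -- RAW r1
[6] i10/i11  and/beq  -- 2-wide
[7] i12  or  -- WAW r0
[8] i13  ld  -- tail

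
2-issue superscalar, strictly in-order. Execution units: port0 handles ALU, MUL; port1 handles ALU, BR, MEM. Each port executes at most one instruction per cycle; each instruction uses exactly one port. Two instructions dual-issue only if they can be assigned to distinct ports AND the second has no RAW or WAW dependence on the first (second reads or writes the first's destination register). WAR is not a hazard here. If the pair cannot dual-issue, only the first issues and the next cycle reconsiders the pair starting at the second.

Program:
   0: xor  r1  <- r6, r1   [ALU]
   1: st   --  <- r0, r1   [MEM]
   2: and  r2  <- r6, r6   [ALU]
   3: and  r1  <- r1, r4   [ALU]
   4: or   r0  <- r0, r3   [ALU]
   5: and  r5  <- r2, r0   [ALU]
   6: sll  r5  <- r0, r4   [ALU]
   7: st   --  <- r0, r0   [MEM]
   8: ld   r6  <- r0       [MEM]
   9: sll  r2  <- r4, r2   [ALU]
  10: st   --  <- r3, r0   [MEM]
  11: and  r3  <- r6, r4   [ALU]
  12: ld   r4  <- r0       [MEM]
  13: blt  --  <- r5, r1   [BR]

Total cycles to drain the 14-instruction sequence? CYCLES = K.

CYCLES = 9

  cy0 -> i0 (xor.ALU) RAW r1
  cy1 -> i1/i2 (st.MEM;and.ALU) dual
  cy2 -> i3/i4 (and.ALU;or.ALU) dual
  cy3 -> i5 (and.ALU) WAW r5
  cy4 -> i6/i7 (sll.ALU;st.MEM) dual
  cy5 -> i8/i9 (ld.MEM;sll.ALU) dual
  cy6 -> i10/i11 (st.MEM;and.ALU) dual
  cy7 -> i12 (ld.MEM) no-port MEM/BR
  cy8 -> i13 (blt.BR) tail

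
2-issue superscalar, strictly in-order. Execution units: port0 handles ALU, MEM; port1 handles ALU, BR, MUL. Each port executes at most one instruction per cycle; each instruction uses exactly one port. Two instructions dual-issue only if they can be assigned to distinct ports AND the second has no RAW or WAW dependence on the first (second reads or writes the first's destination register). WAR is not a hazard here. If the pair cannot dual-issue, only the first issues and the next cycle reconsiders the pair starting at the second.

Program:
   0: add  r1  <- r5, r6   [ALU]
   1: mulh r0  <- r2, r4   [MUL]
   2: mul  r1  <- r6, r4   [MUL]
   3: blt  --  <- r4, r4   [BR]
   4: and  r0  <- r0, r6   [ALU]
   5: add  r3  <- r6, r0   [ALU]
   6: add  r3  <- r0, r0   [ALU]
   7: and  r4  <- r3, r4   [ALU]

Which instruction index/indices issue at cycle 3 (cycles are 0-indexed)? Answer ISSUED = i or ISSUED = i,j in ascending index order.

#0 head=0: add.ALU+mulh.MUL i0+i1 dual
#1 head=2: mul.MUL i2 no-port MUL/BR
#2 head=3: blt.BR+and.ALU i3+i4 dual
#3 head=5: add.ALU i5 WAW r3
#4 head=6: add.ALU i6 RAW r3
#5 head=7: and.ALU i7 tail

ISSUED = 5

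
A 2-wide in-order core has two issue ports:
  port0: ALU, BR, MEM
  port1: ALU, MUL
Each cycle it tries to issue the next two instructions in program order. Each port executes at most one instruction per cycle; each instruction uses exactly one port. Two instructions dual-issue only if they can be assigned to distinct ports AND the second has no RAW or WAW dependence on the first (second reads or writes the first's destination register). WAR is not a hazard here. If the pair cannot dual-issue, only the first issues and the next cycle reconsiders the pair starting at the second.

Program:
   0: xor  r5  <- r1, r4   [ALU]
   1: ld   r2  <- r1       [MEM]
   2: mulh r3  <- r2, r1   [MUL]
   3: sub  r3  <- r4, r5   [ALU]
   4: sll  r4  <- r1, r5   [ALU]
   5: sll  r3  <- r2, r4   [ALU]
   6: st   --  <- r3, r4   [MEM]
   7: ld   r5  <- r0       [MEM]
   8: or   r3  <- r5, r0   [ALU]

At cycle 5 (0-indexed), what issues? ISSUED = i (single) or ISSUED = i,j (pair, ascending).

ISSUED = 7

[0] i0+i1  xor ld  -- pair
[1] i2  mulh  -- WAW r3
[2] i3+i4  sub sll  -- pair
[3] i5  sll  -- RAW r3
[4] i6  st  -- no-port MEM/MEM
[5] i7  ld  -- RAW r5
[6] i8  or  -- tail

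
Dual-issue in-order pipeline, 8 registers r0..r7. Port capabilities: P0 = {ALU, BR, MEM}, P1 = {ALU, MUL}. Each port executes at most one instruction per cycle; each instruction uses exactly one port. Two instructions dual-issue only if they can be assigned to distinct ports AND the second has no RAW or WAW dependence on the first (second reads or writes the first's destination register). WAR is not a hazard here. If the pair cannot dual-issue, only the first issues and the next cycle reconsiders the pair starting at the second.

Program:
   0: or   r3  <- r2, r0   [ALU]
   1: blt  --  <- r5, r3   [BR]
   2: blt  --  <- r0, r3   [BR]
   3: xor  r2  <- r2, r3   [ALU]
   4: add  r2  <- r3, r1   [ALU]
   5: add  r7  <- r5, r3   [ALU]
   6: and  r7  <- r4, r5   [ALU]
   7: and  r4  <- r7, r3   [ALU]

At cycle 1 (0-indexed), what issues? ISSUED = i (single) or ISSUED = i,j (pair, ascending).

ISSUED = 1

0. or @i0  | RAW r3
1. blt @i1  | no-port BR/BR
2. blt/xor @i2,i3  | 2-wide
3. add/add @i4,i5  | 2-wide
4. and @i6  | RAW r7
5. and @i7  | tail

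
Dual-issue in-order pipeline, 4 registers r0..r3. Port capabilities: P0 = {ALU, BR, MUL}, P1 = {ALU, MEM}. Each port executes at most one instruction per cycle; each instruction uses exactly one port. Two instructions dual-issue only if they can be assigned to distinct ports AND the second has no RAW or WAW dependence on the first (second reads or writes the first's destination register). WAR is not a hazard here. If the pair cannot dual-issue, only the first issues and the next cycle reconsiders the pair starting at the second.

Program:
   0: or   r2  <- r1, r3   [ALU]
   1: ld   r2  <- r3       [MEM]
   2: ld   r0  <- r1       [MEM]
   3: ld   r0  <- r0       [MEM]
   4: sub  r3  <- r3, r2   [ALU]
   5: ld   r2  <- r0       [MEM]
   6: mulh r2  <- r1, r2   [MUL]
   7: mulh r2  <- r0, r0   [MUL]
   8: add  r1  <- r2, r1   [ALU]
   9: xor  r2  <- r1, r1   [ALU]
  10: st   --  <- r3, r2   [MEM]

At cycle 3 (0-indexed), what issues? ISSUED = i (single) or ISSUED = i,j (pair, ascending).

ISSUED = 3,4

  cy0 -> i0 (or) WAW r2
  cy1 -> i1 (ld) no-port MEM/MEM
  cy2 -> i2 (ld) no-port MEM/MEM
  cy3 -> i3/i4 (ld;sub) 2-wide
  cy4 -> i5 (ld) RAW+WAW r2
  cy5 -> i6 (mulh) no-port MUL/MUL
  cy6 -> i7 (mulh) RAW r2
  cy7 -> i8 (add) RAW r1
  cy8 -> i9 (xor) RAW r2
  cy9 -> i10 (st) tail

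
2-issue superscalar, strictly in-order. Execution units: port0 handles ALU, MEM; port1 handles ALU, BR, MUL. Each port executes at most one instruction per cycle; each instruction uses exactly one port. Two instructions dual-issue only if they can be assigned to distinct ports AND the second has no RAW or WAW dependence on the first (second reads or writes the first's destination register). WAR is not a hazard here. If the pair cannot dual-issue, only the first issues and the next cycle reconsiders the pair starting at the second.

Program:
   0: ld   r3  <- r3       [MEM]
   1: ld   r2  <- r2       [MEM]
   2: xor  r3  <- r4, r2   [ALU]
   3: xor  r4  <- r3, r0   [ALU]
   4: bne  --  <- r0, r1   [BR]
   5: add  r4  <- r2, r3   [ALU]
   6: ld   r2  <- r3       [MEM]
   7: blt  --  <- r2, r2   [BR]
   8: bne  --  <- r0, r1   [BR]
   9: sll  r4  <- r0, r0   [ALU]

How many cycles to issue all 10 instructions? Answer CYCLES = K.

0. ld @i0  | no-port MEM/MEM
1. ld @i1  | RAW r2
2. xor @i2  | RAW r3
3. xor/bne @i3+i4  | 2-wide
4. add/ld @i5+i6  | 2-wide
5. blt @i7  | no-port BR/BR
6. bne/sll @i8+i9  | 2-wide

CYCLES = 7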